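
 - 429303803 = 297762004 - 727065807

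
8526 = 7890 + 636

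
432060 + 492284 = 924344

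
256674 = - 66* ( - 3889)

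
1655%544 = 23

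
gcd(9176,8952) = 8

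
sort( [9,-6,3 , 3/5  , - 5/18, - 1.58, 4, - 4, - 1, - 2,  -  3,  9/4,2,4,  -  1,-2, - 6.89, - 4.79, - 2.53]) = [ - 6.89, - 6, - 4.79,  -  4, - 3, -2.53, - 2,  -  2, - 1.58,  -  1, - 1,-5/18, 3/5, 2, 9/4,3,4, 4,  9] 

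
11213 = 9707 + 1506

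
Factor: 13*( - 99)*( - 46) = 2^1*3^2*11^1*13^1 * 23^1 = 59202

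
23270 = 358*65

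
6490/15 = 432 + 2/3 = 432.67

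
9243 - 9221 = 22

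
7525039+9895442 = 17420481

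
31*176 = 5456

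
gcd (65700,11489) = 1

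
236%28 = 12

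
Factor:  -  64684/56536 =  - 2^ ( - 1)*37^( - 1 ) * 103^1*157^1 * 191^( - 1 ) = -16171/14134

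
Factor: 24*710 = 2^4*3^1*  5^1*71^1 = 17040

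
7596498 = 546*13913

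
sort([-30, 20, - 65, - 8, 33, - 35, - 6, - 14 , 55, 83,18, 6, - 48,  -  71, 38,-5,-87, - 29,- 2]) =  [- 87 , - 71, - 65, - 48, - 35, - 30,-29, - 14, - 8, - 6, - 5, - 2, 6, 18, 20, 33, 38, 55, 83]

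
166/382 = 83/191 = 0.43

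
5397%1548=753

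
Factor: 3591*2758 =9903978 =2^1*3^3*7^2*19^1*197^1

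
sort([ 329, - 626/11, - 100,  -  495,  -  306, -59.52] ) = [ - 495, - 306 ,  -  100, - 59.52,-626/11,329]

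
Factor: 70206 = 2^1*3^1*11701^1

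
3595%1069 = 388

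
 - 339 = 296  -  635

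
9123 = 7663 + 1460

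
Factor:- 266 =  - 2^1*7^1 * 19^1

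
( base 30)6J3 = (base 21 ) db9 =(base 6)43353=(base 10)5973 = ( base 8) 13525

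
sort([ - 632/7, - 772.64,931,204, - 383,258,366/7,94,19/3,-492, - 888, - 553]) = [ - 888, - 772.64,-553 , - 492 , - 383,-632/7,19/3,366/7,94,204,258, 931]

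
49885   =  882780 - 832895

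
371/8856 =371/8856 = 0.04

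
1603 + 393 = 1996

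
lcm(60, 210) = 420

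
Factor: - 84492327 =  - 3^1*4789^1*5881^1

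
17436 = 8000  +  9436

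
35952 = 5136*7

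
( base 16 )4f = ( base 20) 3J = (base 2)1001111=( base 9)87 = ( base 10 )79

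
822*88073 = 72396006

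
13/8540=13/8540 =0.00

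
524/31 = 524/31= 16.90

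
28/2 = 14=14.00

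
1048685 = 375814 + 672871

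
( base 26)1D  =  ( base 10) 39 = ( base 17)25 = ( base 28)1b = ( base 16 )27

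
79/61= 79/61= 1.30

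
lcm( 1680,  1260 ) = 5040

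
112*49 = 5488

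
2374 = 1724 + 650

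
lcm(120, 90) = 360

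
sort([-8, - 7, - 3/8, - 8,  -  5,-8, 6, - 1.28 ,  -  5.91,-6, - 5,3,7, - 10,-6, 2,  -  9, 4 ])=[-10, - 9,-8,-8 , - 8, - 7,  -  6,  -  6, - 5.91,- 5,-5, - 1.28 , - 3/8,2, 3,  4, 6,7 ] 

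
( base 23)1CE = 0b1100110011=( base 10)819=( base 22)1F5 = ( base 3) 1010100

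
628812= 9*69868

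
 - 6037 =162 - 6199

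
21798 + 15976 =37774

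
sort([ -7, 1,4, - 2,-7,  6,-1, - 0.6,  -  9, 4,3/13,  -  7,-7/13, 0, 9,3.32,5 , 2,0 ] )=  [ - 9, - 7,-7,-7  ,-2, - 1, - 0.6, - 7/13, 0, 0, 3/13, 1,2,3.32,4,4,5, 6,  9] 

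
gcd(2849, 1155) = 77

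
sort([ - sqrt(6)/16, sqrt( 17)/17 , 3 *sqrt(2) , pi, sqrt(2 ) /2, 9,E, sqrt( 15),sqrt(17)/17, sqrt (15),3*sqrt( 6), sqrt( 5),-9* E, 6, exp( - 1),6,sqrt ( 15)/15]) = [ - 9*E, - sqrt(6)/16,sqrt( 17)/17,  sqrt(17)/17 , sqrt( 15 )/15,exp(-1),sqrt(2) /2,  sqrt( 5),E , pi,sqrt ( 15 ),sqrt(15),3*sqrt(2),6,6,3*sqrt(6),  9 ] 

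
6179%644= 383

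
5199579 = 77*67527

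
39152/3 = 13050+2/3 = 13050.67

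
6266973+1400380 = 7667353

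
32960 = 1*32960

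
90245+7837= 98082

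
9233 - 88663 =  - 79430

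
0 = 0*74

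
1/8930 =1/8930 = 0.00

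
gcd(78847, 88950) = 1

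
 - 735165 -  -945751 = 210586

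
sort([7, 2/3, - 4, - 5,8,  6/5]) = [-5,-4,  2/3,6/5,7,8 ] 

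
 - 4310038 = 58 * ( - 74311)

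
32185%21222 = 10963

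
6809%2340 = 2129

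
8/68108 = 2/17027 = 0.00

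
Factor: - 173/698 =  - 2^(-1) * 173^1 * 349^( - 1) 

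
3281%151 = 110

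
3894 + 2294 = 6188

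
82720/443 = 186 + 322/443 = 186.73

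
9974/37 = 269 + 21/37= 269.57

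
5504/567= 5504/567 = 9.71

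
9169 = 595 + 8574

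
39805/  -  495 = -81 + 58/99 = - 80.41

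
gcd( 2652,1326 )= 1326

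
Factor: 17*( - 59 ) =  - 1003= -17^1 * 59^1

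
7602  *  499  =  3793398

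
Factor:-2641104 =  - 2^4*3^2*18341^1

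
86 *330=28380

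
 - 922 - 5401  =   - 6323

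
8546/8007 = 8546/8007=1.07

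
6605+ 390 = 6995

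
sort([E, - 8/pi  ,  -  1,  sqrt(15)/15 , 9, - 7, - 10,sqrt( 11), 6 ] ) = [  -  10,-7,-8/pi, - 1,  sqrt( 15)/15,  E, sqrt( 11 ),6,9 ] 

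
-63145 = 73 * ( - 865 )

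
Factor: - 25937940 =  - 2^2*3^1*5^1*7^1*61757^1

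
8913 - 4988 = 3925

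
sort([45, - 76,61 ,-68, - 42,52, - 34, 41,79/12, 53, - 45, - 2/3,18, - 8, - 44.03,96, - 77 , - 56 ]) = [ - 77, - 76 , - 68,- 56 ,  -  45, - 44.03, - 42 , - 34 , - 8, - 2/3,  79/12,18, 41, 45,52,  53,  61,96]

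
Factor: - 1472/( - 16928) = 2/23=2^1*23^( - 1)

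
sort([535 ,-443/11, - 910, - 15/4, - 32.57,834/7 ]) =[ - 910, - 443/11, - 32.57,-15/4,834/7, 535]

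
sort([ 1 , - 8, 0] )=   [-8, 0,  1 ]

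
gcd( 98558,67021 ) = 1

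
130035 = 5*26007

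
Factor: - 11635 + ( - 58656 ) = - 70291 = - 13^1*5407^1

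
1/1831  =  1/1831  =  0.00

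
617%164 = 125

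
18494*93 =1719942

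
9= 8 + 1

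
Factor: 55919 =199^1*281^1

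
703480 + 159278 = 862758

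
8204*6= 49224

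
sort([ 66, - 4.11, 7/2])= [ - 4.11, 7/2 , 66]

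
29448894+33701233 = 63150127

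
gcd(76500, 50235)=255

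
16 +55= 71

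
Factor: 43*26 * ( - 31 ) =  - 2^1*13^1*31^1 * 43^1 = - 34658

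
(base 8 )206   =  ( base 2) 10000110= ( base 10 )134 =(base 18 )78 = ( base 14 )98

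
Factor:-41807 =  - 97^1 * 431^1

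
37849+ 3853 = 41702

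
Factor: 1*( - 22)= - 2^1 *11^1 = - 22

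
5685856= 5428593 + 257263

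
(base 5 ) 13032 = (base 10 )1017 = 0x3f9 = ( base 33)ur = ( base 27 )1ai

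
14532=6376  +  8156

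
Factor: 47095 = 5^1*9419^1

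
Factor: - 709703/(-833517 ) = 3^(-3) *30871^ ( - 1 ) * 709703^1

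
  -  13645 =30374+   -  44019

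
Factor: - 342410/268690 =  - 353/277 =- 277^( - 1)*  353^1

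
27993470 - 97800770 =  - 69807300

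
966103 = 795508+170595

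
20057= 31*647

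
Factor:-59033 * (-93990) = 2^1*3^1*5^1*13^2*19^1*239^1*241^1 = 5548511670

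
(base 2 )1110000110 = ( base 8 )1606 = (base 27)16B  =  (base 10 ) 902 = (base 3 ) 1020102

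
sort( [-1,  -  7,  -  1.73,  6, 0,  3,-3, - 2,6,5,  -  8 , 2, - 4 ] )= [ - 8,  -  7,- 4,-3, - 2,-1.73, - 1,0, 2,3, 5, 6, 6 ]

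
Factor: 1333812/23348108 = 3^1 *7^( - 2)*41^1*139^(-1)* 857^( - 1)*2711^1=333453/5837027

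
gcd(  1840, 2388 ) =4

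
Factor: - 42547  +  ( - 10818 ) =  - 5^1 * 13^1*821^1 = - 53365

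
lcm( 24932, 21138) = 972348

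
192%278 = 192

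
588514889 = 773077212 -184562323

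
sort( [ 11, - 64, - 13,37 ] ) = [ - 64,- 13, 11, 37 ] 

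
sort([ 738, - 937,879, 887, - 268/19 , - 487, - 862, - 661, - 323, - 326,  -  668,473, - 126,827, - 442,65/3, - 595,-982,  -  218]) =[ - 982, - 937,  -  862, - 668, - 661, - 595, - 487, - 442, - 326, - 323, - 218 , - 126, - 268/19, 65/3, 473,738, 827,879, 887]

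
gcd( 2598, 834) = 6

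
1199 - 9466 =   -  8267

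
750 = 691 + 59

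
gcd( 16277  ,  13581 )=1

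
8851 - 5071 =3780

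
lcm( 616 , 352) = 2464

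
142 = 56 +86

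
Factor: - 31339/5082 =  -2^(-1)*3^ (-1 ) * 37^1 = - 37/6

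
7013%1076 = 557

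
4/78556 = 1/19639=0.00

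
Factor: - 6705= - 3^2*  5^1*149^1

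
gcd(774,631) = 1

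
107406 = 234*459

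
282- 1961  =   - 1679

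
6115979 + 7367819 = 13483798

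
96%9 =6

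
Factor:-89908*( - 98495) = 2^2*5^1*7^1*13^2 * 19^1*19699^1  =  8855488460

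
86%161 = 86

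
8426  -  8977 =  - 551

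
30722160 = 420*73148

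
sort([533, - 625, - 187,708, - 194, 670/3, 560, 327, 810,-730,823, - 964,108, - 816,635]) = [ - 964, - 816,-730, - 625,-194,-187, 108,670/3,327,533,560,635,708,810,823]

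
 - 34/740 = -17/370 =-0.05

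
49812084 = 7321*6804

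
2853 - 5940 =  - 3087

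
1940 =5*388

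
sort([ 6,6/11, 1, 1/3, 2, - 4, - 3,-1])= [ - 4, - 3, - 1,  1/3, 6/11, 1,2 , 6]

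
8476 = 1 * 8476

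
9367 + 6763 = 16130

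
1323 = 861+462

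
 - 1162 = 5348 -6510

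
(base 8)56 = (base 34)1c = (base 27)1j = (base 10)46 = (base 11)42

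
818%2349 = 818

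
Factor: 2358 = 2^1*3^2*131^1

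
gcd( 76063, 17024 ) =1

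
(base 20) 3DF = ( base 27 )20h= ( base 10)1475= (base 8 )2703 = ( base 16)5c3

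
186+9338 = 9524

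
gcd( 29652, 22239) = 7413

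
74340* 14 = 1040760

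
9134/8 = 4567/4= 1141.75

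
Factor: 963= 3^2*107^1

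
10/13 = 10/13 = 0.77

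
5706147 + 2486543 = 8192690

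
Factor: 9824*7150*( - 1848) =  - 129806476800 = - 2^9*3^1 * 5^2*7^1*11^2*13^1*307^1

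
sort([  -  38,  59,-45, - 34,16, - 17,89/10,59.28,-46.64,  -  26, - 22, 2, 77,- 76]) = [ - 76, -46.64, - 45, - 38, - 34 , - 26,-22, - 17, 2,89/10,16,59,59.28,77] 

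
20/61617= 20/61617  =  0.00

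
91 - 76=15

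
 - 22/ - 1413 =22/1413 = 0.02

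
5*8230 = 41150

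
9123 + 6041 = 15164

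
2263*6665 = 15082895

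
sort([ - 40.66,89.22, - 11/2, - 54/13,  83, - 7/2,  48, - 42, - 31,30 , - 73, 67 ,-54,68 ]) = [-73, - 54, - 42,-40.66, - 31, - 11/2, - 54/13,-7/2,30,48, 67, 68, 83, 89.22]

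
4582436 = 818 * 5602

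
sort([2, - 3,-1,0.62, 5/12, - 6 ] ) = [-6,-3, - 1, 5/12,0.62,  2] 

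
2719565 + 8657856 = 11377421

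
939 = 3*313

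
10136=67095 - 56959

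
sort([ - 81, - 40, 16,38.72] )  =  [ -81, - 40,  16,38.72]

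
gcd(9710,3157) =1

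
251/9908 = 251/9908 = 0.03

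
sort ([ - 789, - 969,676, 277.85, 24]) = [ - 969, - 789, 24, 277.85 , 676]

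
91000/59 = 1542  +  22/59 = 1542.37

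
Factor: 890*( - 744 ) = - 2^4*3^1*5^1*31^1*89^1 = - 662160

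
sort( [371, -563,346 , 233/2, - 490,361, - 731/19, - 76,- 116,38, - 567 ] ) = [ - 567, - 563 , - 490, - 116, - 76, - 731/19,38, 233/2, 346 , 361,371 ]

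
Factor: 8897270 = 2^1*5^1*889727^1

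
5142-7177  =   - 2035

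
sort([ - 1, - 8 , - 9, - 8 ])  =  [ - 9,  -  8,- 8,  -  1 ] 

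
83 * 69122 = 5737126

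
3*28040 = 84120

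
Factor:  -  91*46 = -2^1*7^1*13^1*23^1 = - 4186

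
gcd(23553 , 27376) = 1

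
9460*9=85140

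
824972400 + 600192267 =1425164667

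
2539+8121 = 10660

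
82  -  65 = 17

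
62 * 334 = 20708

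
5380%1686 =322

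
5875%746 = 653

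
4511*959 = 4326049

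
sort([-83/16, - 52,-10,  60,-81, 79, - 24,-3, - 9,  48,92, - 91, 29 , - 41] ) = [ - 91 , - 81, - 52,  -  41 ,-24,- 10, -9, - 83/16,-3,29,48, 60, 79,92]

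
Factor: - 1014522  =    -  2^1*3^1*353^1*479^1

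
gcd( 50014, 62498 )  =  2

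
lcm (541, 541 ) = 541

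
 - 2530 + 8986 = 6456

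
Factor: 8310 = 2^1*3^1 * 5^1*277^1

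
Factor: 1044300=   2^2 * 3^1 * 5^2 * 59^2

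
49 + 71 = 120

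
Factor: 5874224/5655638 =2937112/2827819 = 2^3* 29^( - 1 )*97511^( - 1)*367139^1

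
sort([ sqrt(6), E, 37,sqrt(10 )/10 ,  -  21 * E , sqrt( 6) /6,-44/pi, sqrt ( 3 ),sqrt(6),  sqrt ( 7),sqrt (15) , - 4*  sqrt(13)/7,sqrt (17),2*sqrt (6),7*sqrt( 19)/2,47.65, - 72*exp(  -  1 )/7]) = [-21* E,- 44/pi,- 72*exp( - 1)/7,  -  4*sqrt( 13) /7,sqrt( 10)/10, sqrt( 6 )/6,sqrt ( 3),  sqrt ( 6 ),sqrt( 6 ), sqrt(7),E,  sqrt( 15 ),sqrt( 17 ),2*sqrt( 6 ),7*sqrt(  19) /2,37,47.65] 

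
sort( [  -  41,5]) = [ - 41,5 ]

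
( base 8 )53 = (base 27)1G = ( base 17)29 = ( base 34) 19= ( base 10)43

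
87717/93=29239/31 = 943.19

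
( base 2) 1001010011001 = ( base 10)4761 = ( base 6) 34013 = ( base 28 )621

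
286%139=8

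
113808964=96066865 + 17742099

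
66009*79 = 5214711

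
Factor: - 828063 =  - 3^4*10223^1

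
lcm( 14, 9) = 126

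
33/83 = 33/83 = 0.40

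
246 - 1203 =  - 957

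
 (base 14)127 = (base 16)E7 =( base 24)9f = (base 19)C3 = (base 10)231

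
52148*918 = 47871864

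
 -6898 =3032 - 9930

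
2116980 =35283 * 60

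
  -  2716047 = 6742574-9458621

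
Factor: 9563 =73^1*131^1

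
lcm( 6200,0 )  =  0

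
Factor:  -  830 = - 2^1*5^1*83^1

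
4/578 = 2/289= 0.01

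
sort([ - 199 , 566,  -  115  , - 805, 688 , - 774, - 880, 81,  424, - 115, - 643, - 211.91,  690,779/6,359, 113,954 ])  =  [ - 880, - 805, - 774, - 643,  -  211.91, - 199, - 115, - 115, 81,113, 779/6, 359,424, 566, 688, 690 , 954 ]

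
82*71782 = 5886124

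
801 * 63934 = 51211134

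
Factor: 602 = 2^1 * 7^1*43^1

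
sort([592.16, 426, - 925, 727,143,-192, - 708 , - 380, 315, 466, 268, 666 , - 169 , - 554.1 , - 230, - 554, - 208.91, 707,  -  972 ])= [ - 972 , - 925,-708, - 554.1, - 554,- 380, - 230, - 208.91, -192 , - 169, 143, 268,315, 426, 466 , 592.16, 666 , 707, 727 ]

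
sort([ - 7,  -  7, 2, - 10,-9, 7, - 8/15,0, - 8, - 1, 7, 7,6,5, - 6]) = [ - 10,-9, -8, - 7, - 7,-6, - 1, - 8/15,0,2, 5, 6 , 7, 7,7 ] 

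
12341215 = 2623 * 4705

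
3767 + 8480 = 12247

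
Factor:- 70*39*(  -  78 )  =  212940 = 2^2*3^2*5^1*7^1*13^2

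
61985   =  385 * 161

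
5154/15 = 343 + 3/5 = 343.60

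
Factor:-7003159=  - 1231^1*5689^1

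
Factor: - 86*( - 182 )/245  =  2236/35 = 2^2*5^( - 1 )*7^( -1) *13^1*43^1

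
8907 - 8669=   238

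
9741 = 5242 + 4499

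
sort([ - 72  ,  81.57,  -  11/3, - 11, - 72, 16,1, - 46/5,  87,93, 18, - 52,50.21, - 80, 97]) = [ - 80, - 72, - 72, - 52, - 11, - 46/5, - 11/3, 1,16, 18,50.21 , 81.57, 87,93 , 97]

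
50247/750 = 16749/250= 67.00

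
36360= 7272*5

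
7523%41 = 20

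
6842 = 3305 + 3537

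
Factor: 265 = 5^1*53^1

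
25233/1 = 25233 = 25233.00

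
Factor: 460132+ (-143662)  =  2^1*3^1*5^1*7^1*11^1*137^1 = 316470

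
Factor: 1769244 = 2^2 *3^1*61^1*2417^1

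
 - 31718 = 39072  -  70790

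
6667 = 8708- 2041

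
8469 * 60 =508140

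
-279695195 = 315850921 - 595546116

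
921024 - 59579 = 861445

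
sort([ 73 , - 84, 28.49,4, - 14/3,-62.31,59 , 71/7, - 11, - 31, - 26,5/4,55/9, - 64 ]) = [ - 84,-64,-62.31 , - 31, - 26, - 11, - 14/3,5/4,4,55/9,71/7 , 28.49, 59, 73]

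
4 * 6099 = 24396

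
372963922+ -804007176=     -  431043254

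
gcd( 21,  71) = 1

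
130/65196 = 65/32598= 0.00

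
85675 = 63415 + 22260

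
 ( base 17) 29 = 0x2B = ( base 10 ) 43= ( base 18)27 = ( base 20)23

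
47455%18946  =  9563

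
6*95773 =574638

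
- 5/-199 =5/199 = 0.03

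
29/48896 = 29/48896 = 0.00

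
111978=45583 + 66395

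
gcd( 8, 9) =1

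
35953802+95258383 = 131212185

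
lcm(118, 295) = 590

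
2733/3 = 911 = 911.00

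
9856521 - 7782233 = 2074288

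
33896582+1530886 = 35427468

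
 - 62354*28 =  - 1745912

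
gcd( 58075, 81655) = 5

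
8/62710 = 4/31355 = 0.00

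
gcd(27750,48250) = 250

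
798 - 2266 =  - 1468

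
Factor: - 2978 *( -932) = 2775496=2^3*233^1*1489^1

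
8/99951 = 8/99951=0.00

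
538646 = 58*9287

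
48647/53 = 917 + 46/53=917.87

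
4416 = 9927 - 5511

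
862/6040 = 431/3020 = 0.14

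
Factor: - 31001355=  - 3^2*5^1*7^1*11^1 *23^1*389^1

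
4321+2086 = 6407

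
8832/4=2208 = 2208.00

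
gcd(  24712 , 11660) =4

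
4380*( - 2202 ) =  - 9644760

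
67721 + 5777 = 73498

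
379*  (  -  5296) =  - 2007184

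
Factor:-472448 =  - 2^7*3691^1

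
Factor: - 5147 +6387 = 2^3*5^1*31^1 = 1240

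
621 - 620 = 1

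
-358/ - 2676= 179/1338 = 0.13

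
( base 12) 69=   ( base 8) 121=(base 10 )81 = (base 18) 49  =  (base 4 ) 1101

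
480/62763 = 160/20921 = 0.01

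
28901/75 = 385 + 26/75 = 385.35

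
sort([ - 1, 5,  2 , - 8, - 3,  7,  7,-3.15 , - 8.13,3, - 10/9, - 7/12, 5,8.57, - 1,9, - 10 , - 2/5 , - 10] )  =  [ -10 ,-10,-8.13,-8,  -  3.15, - 3, - 10/9, - 1, - 1, - 7/12, - 2/5,2,3, 5, 5,7, 7,  8.57,  9]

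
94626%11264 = 4514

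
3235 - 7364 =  - 4129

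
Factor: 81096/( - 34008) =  - 13^( - 1)*31^1 = - 31/13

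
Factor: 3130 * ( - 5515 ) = - 2^1*5^2*313^1 *1103^1 =- 17261950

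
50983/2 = 25491 + 1/2 = 25491.50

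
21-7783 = -7762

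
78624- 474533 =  - 395909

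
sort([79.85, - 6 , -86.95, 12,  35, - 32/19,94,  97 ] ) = [-86.95 ,-6,-32/19,12 , 35, 79.85,94,97]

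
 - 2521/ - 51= 2521/51  =  49.43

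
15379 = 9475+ 5904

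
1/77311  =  1/77311= 0.00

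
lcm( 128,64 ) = 128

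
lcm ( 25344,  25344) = 25344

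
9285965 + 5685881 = 14971846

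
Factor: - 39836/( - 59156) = 433^1*643^ (-1) = 433/643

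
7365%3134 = 1097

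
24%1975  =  24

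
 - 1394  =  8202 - 9596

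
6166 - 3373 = 2793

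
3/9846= 1/3282 = 0.00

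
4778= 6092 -1314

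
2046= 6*341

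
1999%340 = 299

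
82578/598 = 41289/299 = 138.09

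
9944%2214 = 1088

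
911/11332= 911/11332 = 0.08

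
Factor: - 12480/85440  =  - 13/89 = -13^1*89^ (-1)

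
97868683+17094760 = 114963443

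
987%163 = 9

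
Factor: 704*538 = 2^7*11^1*269^1 = 378752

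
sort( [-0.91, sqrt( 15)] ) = [  -  0.91,sqrt(15)] 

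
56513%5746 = 4799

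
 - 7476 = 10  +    -  7486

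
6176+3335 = 9511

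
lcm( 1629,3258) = 3258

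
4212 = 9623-5411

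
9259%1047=883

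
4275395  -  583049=3692346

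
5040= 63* 80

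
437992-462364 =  - 24372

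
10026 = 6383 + 3643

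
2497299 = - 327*( - 7637)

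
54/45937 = 54/45937 = 0.00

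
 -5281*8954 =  - 47286074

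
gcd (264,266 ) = 2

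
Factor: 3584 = 2^9*7^1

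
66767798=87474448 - 20706650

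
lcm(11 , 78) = 858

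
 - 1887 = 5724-7611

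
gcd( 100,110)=10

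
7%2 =1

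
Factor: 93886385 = 5^1*18777277^1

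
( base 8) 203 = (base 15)8B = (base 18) 75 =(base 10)131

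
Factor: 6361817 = 7^2*11^2 *29^1*37^1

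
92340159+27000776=119340935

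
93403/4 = 23350 + 3/4 = 23350.75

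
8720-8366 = 354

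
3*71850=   215550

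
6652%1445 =872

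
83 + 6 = 89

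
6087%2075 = 1937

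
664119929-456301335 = 207818594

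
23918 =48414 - 24496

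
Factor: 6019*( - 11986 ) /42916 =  -36071867/21458 = - 2^( - 1 )*13^2*461^1*463^1 *10729^( - 1 )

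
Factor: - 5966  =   - 2^1*19^1 * 157^1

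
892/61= 14+38/61 = 14.62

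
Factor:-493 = -17^1 * 29^1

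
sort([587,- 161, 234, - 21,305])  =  [ - 161,-21, 234 , 305,587]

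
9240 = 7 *1320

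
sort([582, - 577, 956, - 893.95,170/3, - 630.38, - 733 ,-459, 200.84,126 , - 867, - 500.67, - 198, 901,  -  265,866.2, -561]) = [ - 893.95, - 867, - 733, - 630.38, - 577, - 561, - 500.67, - 459, - 265, - 198 , 170/3,126,  200.84,  582, 866.2, 901, 956]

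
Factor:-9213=-3^1*37^1 * 83^1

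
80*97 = 7760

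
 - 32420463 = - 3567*9089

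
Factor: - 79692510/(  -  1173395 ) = 15938502/234679 = 2^1 * 3^1*331^(  -  1 )  *709^( - 1 )*2656417^1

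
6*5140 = 30840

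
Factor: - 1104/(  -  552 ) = 2  =  2^1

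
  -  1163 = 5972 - 7135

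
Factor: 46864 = 2^4*29^1*101^1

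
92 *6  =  552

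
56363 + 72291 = 128654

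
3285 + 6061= 9346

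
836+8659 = 9495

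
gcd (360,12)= 12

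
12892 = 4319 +8573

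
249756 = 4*62439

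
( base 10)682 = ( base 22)190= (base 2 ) 1010101010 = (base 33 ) KM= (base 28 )oa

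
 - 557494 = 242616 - 800110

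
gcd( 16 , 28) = 4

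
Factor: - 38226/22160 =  - 2^(-3)*3^1*5^( -1 )*23^1 = - 69/40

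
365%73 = 0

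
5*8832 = 44160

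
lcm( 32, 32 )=32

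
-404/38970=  - 202/19485 = - 0.01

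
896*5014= 4492544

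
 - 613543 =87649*( - 7 )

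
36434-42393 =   -  5959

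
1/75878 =1/75878 = 0.00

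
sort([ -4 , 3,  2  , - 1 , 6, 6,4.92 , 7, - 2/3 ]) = [-4, - 1, - 2/3, 2, 3 , 4.92,6, 6,7] 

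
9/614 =9/614  =  0.01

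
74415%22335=7410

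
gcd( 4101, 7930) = 1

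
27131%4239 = 1697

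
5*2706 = 13530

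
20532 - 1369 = 19163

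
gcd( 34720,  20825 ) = 35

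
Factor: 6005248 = 2^9 * 37^1*317^1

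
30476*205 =6247580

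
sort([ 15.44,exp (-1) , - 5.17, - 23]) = [-23, - 5.17 , exp( - 1) , 15.44]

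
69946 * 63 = 4406598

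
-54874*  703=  - 38576422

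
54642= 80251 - 25609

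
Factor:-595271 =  - 595271^1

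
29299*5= 146495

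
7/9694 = 7/9694 = 0.00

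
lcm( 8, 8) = 8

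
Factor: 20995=5^1*13^1*17^1*19^1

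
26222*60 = 1573320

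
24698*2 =49396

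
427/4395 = 427/4395 = 0.10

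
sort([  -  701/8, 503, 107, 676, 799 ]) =[ - 701/8,107, 503, 676 , 799] 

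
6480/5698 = 3240/2849=1.14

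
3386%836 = 42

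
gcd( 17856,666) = 18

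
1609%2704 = 1609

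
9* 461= 4149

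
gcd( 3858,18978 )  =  6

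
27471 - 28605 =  - 1134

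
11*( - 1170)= - 12870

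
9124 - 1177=7947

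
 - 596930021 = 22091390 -619021411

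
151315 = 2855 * 53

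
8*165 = 1320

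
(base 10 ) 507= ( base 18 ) 1A3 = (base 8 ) 773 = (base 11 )421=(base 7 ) 1323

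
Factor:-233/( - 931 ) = 7^ ( - 2) * 19^(-1)*233^1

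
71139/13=71139/13  =  5472.23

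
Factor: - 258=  - 2^1*3^1*43^1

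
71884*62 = 4456808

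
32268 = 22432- - 9836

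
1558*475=740050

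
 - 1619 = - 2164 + 545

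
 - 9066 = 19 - 9085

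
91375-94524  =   - 3149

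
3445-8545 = -5100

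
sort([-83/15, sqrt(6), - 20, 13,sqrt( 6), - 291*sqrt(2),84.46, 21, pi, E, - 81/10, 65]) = [ - 291*sqrt( 2), - 20, - 81/10, - 83/15, sqrt( 6),  sqrt( 6 ),E, pi, 13, 21, 65,  84.46] 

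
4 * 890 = 3560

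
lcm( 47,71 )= 3337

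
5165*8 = 41320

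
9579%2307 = 351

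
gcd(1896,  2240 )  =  8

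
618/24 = 103/4 = 25.75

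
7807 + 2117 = 9924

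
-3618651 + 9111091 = 5492440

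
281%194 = 87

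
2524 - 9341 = -6817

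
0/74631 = 0 = 0.00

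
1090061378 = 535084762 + 554976616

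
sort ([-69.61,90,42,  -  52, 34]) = [  -  69.61, - 52,34,42, 90 ] 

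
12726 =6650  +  6076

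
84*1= 84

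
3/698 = 3/698 = 0.00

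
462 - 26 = 436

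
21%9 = 3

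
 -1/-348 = 1/348 = 0.00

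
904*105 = 94920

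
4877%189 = 152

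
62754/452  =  31377/226 = 138.84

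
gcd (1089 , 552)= 3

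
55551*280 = 15554280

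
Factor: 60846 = 2^1*3^1 *10141^1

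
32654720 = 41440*788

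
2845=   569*5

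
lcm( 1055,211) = 1055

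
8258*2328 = 19224624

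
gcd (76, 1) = 1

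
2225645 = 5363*415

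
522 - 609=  - 87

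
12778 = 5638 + 7140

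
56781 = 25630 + 31151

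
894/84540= 149/14090 = 0.01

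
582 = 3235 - 2653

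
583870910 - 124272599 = 459598311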